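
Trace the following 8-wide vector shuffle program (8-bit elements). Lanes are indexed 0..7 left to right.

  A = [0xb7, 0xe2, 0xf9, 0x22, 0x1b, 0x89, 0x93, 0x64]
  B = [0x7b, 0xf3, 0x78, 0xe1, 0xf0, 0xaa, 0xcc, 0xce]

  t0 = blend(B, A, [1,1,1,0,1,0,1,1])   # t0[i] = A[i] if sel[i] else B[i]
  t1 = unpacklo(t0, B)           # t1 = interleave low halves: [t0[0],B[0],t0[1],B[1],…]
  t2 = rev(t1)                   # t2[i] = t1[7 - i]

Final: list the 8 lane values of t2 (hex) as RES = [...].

RES = [0xe1, 0xe1, 0x78, 0xf9, 0xf3, 0xe2, 0x7b, 0xb7]

t0 = [0xb7, 0xe2, 0xf9, 0xe1, 0x1b, 0xaa, 0x93, 0x64]
t1 = [0xb7, 0x7b, 0xe2, 0xf3, 0xf9, 0x78, 0xe1, 0xe1]
t2 = [0xe1, 0xe1, 0x78, 0xf9, 0xf3, 0xe2, 0x7b, 0xb7]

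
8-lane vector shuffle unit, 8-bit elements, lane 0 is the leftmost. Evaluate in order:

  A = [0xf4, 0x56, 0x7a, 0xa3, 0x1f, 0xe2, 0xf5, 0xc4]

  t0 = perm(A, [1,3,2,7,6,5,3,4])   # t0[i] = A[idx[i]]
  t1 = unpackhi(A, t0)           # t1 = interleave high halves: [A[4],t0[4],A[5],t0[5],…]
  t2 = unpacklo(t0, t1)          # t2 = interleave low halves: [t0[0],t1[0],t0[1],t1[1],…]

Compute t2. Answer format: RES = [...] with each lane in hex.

t0 = [0x56, 0xa3, 0x7a, 0xc4, 0xf5, 0xe2, 0xa3, 0x1f]
t1 = [0x1f, 0xf5, 0xe2, 0xe2, 0xf5, 0xa3, 0xc4, 0x1f]
t2 = [0x56, 0x1f, 0xa3, 0xf5, 0x7a, 0xe2, 0xc4, 0xe2]

RES = [0x56, 0x1f, 0xa3, 0xf5, 0x7a, 0xe2, 0xc4, 0xe2]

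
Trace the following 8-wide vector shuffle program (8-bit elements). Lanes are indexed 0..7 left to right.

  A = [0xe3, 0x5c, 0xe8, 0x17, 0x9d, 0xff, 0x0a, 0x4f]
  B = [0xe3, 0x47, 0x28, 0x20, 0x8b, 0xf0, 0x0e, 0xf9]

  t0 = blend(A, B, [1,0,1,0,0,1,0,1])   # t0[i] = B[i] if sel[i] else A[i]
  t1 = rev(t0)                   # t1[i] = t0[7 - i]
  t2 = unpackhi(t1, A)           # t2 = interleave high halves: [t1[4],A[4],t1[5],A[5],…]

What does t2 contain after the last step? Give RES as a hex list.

  t0: e3 5c 28 17 9d f0 0a f9
  t1: f9 0a f0 9d 17 28 5c e3
  t2: 17 9d 28 ff 5c 0a e3 4f

RES = [0x17, 0x9d, 0x28, 0xff, 0x5c, 0x0a, 0xe3, 0x4f]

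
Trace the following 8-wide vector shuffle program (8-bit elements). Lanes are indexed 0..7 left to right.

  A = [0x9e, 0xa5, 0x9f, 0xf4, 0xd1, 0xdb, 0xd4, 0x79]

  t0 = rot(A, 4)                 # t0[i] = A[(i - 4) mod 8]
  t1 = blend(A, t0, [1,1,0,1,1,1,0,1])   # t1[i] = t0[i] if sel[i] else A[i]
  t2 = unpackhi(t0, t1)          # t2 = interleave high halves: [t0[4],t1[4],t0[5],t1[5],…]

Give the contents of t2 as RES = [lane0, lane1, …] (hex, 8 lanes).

RES = [0x9e, 0x9e, 0xa5, 0xa5, 0x9f, 0xd4, 0xf4, 0xf4]

  t0: d1 db d4 79 9e a5 9f f4
  t1: d1 db 9f 79 9e a5 d4 f4
  t2: 9e 9e a5 a5 9f d4 f4 f4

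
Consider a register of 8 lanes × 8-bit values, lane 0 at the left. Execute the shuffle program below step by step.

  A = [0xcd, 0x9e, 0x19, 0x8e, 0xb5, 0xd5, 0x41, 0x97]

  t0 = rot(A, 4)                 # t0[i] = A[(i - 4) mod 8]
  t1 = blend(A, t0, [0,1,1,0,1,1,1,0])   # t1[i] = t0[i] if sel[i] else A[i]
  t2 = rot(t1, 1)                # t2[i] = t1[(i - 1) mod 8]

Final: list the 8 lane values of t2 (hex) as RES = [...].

t0 = [0xb5, 0xd5, 0x41, 0x97, 0xcd, 0x9e, 0x19, 0x8e]
t1 = [0xcd, 0xd5, 0x41, 0x8e, 0xcd, 0x9e, 0x19, 0x97]
t2 = [0x97, 0xcd, 0xd5, 0x41, 0x8e, 0xcd, 0x9e, 0x19]

RES = [ 0x97  0xcd  0xd5  0x41  0x8e  0xcd  0x9e  0x19 ]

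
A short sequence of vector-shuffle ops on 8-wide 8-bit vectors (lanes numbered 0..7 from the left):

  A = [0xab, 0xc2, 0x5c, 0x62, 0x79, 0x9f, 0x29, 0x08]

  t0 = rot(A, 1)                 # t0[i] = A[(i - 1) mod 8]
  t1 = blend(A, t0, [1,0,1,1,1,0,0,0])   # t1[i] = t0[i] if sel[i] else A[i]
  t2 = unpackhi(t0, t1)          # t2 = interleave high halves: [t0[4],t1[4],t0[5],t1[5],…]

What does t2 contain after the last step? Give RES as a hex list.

RES = [0x62, 0x62, 0x79, 0x9f, 0x9f, 0x29, 0x29, 0x08]

  t0: 08 ab c2 5c 62 79 9f 29
  t1: 08 c2 c2 5c 62 9f 29 08
  t2: 62 62 79 9f 9f 29 29 08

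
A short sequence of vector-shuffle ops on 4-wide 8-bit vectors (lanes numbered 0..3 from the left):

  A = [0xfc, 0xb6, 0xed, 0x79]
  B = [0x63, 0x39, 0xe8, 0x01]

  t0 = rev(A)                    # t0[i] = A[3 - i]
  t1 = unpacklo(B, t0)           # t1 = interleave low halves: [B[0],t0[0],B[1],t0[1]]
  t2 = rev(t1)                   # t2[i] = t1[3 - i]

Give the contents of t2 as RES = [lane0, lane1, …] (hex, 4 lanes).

RES = [0xed, 0x39, 0x79, 0x63]

  t0: 79 ed b6 fc
  t1: 63 79 39 ed
  t2: ed 39 79 63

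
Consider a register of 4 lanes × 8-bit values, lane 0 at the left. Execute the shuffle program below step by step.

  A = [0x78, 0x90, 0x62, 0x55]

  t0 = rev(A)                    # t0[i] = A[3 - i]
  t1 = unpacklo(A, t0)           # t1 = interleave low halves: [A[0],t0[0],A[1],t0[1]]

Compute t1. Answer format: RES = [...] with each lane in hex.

  t0: 55 62 90 78
  t1: 78 55 90 62

RES = [0x78, 0x55, 0x90, 0x62]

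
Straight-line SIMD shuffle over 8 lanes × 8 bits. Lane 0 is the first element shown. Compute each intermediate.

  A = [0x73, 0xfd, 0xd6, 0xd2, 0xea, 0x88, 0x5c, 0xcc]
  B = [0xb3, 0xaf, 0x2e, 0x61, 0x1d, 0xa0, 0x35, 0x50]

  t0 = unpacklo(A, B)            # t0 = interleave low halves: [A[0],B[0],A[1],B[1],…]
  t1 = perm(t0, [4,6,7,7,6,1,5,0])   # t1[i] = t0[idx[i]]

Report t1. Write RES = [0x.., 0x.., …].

t0 = [0x73, 0xb3, 0xfd, 0xaf, 0xd6, 0x2e, 0xd2, 0x61]
t1 = [0xd6, 0xd2, 0x61, 0x61, 0xd2, 0xb3, 0x2e, 0x73]

RES = [0xd6, 0xd2, 0x61, 0x61, 0xd2, 0xb3, 0x2e, 0x73]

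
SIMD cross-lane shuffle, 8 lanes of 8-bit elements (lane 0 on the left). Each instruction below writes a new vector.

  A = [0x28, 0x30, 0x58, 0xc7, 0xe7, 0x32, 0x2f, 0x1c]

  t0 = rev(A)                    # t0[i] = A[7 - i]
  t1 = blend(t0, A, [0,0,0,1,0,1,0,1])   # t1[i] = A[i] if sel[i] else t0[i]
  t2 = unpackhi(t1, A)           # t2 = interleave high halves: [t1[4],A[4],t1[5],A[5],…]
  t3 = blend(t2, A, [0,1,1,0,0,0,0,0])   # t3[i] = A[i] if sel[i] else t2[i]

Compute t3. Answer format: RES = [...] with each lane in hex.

→ t0 |1c|2f|32|e7|c7|58|30|28|
→ t1 |1c|2f|32|c7|c7|32|30|1c|
→ t2 |c7|e7|32|32|30|2f|1c|1c|
→ t3 |c7|30|58|32|30|2f|1c|1c|

RES = [ 0xc7  0x30  0x58  0x32  0x30  0x2f  0x1c  0x1c ]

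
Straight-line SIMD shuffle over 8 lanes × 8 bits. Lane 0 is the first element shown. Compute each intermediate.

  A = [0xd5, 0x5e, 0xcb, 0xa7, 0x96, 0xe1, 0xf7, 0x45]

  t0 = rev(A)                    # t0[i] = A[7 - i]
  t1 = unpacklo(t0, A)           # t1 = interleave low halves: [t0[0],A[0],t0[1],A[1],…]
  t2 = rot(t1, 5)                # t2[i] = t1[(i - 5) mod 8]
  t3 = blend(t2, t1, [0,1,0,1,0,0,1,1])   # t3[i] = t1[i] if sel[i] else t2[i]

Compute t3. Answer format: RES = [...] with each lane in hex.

→ t0 |45|f7|e1|96|a7|cb|5e|d5|
→ t1 |45|d5|f7|5e|e1|cb|96|a7|
→ t2 |5e|e1|cb|96|a7|45|d5|f7|
→ t3 |5e|d5|cb|5e|a7|45|96|a7|

RES = [ 0x5e  0xd5  0xcb  0x5e  0xa7  0x45  0x96  0xa7 ]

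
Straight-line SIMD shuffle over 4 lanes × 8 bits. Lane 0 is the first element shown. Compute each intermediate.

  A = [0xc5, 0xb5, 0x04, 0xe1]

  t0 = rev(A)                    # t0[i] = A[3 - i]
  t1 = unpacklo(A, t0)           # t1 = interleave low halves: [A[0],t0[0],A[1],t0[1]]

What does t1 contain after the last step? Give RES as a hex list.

RES = [ 0xc5  0xe1  0xb5  0x04 ]

→ t0 |e1|04|b5|c5|
→ t1 |c5|e1|b5|04|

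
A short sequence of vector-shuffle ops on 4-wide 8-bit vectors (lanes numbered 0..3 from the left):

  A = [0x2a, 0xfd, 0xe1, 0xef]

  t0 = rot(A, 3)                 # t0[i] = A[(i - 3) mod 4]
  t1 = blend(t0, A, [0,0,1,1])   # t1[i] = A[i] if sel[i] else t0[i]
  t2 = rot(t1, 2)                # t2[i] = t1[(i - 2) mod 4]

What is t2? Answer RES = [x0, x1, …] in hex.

RES = [ 0xe1  0xef  0xfd  0xe1 ]

  t0: fd e1 ef 2a
  t1: fd e1 e1 ef
  t2: e1 ef fd e1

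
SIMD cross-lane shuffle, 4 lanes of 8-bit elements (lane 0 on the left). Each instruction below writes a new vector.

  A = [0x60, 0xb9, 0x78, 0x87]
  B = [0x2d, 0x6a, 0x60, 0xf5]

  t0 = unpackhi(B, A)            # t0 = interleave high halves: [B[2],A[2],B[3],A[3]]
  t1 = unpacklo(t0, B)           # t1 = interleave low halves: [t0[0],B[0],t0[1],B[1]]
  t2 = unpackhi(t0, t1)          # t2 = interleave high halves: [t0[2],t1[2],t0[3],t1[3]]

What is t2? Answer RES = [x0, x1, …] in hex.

RES = [ 0xf5  0x78  0x87  0x6a ]

  t0: 60 78 f5 87
  t1: 60 2d 78 6a
  t2: f5 78 87 6a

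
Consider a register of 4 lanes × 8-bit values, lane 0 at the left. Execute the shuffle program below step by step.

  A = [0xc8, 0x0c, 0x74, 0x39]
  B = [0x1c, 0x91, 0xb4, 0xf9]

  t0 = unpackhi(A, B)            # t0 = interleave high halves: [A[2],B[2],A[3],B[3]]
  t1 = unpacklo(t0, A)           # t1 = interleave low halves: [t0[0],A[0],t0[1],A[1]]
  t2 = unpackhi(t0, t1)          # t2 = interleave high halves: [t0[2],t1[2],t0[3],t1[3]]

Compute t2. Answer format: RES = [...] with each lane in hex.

→ t0 |74|b4|39|f9|
→ t1 |74|c8|b4|0c|
→ t2 |39|b4|f9|0c|

RES = [0x39, 0xb4, 0xf9, 0x0c]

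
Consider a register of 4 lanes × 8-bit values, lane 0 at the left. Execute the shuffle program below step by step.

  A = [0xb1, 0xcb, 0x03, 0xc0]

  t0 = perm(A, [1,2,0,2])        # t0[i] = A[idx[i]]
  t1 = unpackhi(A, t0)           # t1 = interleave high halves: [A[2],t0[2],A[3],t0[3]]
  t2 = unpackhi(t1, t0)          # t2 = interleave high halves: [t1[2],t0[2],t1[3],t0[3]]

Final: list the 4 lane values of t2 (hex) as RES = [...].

t0 = [0xcb, 0x03, 0xb1, 0x03]
t1 = [0x03, 0xb1, 0xc0, 0x03]
t2 = [0xc0, 0xb1, 0x03, 0x03]

RES = [ 0xc0  0xb1  0x03  0x03 ]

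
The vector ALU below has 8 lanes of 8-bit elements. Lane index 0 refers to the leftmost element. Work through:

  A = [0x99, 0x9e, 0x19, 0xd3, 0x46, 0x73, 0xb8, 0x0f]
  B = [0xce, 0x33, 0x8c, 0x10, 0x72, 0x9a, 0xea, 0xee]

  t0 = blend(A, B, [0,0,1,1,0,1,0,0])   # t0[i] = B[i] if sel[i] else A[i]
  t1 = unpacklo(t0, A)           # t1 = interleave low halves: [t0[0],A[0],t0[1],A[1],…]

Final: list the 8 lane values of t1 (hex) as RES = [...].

t0 = [0x99, 0x9e, 0x8c, 0x10, 0x46, 0x9a, 0xb8, 0x0f]
t1 = [0x99, 0x99, 0x9e, 0x9e, 0x8c, 0x19, 0x10, 0xd3]

RES = [0x99, 0x99, 0x9e, 0x9e, 0x8c, 0x19, 0x10, 0xd3]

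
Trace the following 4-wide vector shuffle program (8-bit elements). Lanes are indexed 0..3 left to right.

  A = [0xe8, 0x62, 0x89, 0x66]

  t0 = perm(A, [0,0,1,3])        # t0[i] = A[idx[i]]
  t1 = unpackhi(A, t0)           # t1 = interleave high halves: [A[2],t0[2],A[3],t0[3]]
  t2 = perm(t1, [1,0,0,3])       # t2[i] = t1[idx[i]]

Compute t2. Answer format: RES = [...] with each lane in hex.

→ t0 |e8|e8|62|66|
→ t1 |89|62|66|66|
→ t2 |62|89|89|66|

RES = [ 0x62  0x89  0x89  0x66 ]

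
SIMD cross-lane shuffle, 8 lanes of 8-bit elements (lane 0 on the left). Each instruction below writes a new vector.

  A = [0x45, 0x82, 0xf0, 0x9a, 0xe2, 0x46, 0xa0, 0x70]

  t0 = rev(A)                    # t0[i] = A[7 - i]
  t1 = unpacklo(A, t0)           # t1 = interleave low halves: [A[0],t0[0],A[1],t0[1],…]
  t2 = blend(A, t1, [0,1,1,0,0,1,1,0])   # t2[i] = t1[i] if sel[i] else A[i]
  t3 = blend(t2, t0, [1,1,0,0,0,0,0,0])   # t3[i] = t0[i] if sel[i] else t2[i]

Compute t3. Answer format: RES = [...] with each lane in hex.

RES = [0x70, 0xa0, 0x82, 0x9a, 0xe2, 0x46, 0x9a, 0x70]

→ t0 |70|a0|46|e2|9a|f0|82|45|
→ t1 |45|70|82|a0|f0|46|9a|e2|
→ t2 |45|70|82|9a|e2|46|9a|70|
→ t3 |70|a0|82|9a|e2|46|9a|70|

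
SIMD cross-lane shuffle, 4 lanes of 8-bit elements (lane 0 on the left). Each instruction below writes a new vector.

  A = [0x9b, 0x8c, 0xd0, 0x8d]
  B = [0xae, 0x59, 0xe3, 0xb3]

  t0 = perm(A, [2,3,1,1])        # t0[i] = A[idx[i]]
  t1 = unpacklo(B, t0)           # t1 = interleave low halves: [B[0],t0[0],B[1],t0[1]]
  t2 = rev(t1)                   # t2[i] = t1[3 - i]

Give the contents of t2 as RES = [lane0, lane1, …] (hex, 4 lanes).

RES = [0x8d, 0x59, 0xd0, 0xae]

  t0: d0 8d 8c 8c
  t1: ae d0 59 8d
  t2: 8d 59 d0 ae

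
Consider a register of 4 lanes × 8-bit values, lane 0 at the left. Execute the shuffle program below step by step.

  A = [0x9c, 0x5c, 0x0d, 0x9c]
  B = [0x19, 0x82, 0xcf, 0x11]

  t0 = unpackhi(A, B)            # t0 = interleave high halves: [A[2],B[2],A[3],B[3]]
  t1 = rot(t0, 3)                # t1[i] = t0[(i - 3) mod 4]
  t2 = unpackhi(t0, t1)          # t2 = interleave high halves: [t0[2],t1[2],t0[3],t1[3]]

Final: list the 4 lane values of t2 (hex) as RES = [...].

t0 = [0x0d, 0xcf, 0x9c, 0x11]
t1 = [0xcf, 0x9c, 0x11, 0x0d]
t2 = [0x9c, 0x11, 0x11, 0x0d]

RES = [ 0x9c  0x11  0x11  0x0d ]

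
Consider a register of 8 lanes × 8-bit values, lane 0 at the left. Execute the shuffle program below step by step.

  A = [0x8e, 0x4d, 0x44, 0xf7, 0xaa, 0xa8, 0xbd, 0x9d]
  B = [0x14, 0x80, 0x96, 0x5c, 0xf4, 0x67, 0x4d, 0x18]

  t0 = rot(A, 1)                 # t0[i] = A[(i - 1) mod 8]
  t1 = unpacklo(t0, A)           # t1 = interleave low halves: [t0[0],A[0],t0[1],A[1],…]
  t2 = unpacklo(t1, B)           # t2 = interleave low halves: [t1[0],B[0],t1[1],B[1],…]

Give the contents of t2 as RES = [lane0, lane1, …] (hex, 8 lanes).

t0 = [0x9d, 0x8e, 0x4d, 0x44, 0xf7, 0xaa, 0xa8, 0xbd]
t1 = [0x9d, 0x8e, 0x8e, 0x4d, 0x4d, 0x44, 0x44, 0xf7]
t2 = [0x9d, 0x14, 0x8e, 0x80, 0x8e, 0x96, 0x4d, 0x5c]

RES = [0x9d, 0x14, 0x8e, 0x80, 0x8e, 0x96, 0x4d, 0x5c]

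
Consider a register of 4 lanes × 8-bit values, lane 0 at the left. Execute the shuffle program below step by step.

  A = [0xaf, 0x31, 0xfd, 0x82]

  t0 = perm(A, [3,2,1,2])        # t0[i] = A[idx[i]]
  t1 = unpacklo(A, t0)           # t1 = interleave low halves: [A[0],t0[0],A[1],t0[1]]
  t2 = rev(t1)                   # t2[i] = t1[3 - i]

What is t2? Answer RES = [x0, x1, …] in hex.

RES = [ 0xfd  0x31  0x82  0xaf ]

  t0: 82 fd 31 fd
  t1: af 82 31 fd
  t2: fd 31 82 af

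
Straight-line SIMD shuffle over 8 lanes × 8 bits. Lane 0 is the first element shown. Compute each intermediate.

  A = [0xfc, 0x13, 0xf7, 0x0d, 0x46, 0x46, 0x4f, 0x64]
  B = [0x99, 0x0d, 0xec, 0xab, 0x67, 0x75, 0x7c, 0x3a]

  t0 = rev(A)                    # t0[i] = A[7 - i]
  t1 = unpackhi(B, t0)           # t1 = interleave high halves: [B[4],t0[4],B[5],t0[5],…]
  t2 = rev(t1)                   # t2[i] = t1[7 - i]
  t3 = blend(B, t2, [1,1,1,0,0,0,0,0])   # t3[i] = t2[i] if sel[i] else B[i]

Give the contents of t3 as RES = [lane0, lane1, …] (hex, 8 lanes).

t0 = [0x64, 0x4f, 0x46, 0x46, 0x0d, 0xf7, 0x13, 0xfc]
t1 = [0x67, 0x0d, 0x75, 0xf7, 0x7c, 0x13, 0x3a, 0xfc]
t2 = [0xfc, 0x3a, 0x13, 0x7c, 0xf7, 0x75, 0x0d, 0x67]
t3 = [0xfc, 0x3a, 0x13, 0xab, 0x67, 0x75, 0x7c, 0x3a]

RES = [0xfc, 0x3a, 0x13, 0xab, 0x67, 0x75, 0x7c, 0x3a]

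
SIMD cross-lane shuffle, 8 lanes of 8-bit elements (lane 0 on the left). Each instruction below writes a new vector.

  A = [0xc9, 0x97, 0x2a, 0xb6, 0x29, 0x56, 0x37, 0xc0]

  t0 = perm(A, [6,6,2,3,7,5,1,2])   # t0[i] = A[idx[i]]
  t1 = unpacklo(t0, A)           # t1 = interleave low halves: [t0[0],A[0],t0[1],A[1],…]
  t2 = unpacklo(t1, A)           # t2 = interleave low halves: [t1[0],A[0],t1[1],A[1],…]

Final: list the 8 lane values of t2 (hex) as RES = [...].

t0 = [0x37, 0x37, 0x2a, 0xb6, 0xc0, 0x56, 0x97, 0x2a]
t1 = [0x37, 0xc9, 0x37, 0x97, 0x2a, 0x2a, 0xb6, 0xb6]
t2 = [0x37, 0xc9, 0xc9, 0x97, 0x37, 0x2a, 0x97, 0xb6]

RES = [ 0x37  0xc9  0xc9  0x97  0x37  0x2a  0x97  0xb6 ]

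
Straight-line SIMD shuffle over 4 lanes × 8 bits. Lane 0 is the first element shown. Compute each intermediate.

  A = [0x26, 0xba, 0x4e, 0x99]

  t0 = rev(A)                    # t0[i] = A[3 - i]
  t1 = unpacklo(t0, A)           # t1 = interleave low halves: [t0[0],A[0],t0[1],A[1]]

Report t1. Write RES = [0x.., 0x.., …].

RES = [ 0x99  0x26  0x4e  0xba ]

t0 = [0x99, 0x4e, 0xba, 0x26]
t1 = [0x99, 0x26, 0x4e, 0xba]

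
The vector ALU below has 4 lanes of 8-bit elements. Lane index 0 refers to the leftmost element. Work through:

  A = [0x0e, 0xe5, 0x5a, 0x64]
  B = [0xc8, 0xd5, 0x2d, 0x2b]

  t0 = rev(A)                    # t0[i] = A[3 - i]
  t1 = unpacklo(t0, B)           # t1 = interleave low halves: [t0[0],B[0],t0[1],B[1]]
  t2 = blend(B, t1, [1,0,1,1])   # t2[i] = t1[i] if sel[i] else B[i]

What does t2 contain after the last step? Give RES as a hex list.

→ t0 |64|5a|e5|0e|
→ t1 |64|c8|5a|d5|
→ t2 |64|d5|5a|d5|

RES = [0x64, 0xd5, 0x5a, 0xd5]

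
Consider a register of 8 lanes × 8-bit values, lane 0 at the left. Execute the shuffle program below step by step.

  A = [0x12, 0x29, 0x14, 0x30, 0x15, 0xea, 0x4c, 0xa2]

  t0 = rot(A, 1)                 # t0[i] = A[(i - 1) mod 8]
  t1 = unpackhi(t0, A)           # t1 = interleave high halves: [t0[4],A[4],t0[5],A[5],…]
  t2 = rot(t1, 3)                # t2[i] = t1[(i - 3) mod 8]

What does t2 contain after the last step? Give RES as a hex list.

→ t0 |a2|12|29|14|30|15|ea|4c|
→ t1 |30|15|15|ea|ea|4c|4c|a2|
→ t2 |4c|4c|a2|30|15|15|ea|ea|

RES = [ 0x4c  0x4c  0xa2  0x30  0x15  0x15  0xea  0xea ]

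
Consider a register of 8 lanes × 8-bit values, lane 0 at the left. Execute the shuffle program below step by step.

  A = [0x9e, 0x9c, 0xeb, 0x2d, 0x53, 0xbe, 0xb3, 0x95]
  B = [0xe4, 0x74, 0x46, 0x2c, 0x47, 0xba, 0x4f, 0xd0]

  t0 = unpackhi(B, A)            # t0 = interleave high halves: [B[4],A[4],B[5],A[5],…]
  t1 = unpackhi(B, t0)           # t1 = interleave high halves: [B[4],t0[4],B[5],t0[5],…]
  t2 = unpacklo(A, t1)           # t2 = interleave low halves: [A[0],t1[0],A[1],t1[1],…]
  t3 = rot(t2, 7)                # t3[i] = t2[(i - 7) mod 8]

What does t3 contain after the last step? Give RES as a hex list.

RES = [0x47, 0x9c, 0x4f, 0xeb, 0xba, 0x2d, 0xb3, 0x9e]

  t0: 47 53 ba be 4f b3 d0 95
  t1: 47 4f ba b3 4f d0 d0 95
  t2: 9e 47 9c 4f eb ba 2d b3
  t3: 47 9c 4f eb ba 2d b3 9e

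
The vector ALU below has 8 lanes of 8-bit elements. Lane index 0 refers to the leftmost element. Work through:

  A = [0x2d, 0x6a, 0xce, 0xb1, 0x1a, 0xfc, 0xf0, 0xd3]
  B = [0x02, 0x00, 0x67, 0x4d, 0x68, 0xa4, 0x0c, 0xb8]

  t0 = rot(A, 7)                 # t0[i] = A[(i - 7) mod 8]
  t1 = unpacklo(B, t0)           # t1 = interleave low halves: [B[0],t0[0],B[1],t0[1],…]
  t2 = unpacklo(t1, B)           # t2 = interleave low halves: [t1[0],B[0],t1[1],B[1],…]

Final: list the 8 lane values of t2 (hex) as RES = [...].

RES = [0x02, 0x02, 0x6a, 0x00, 0x00, 0x67, 0xce, 0x4d]

→ t0 |6a|ce|b1|1a|fc|f0|d3|2d|
→ t1 |02|6a|00|ce|67|b1|4d|1a|
→ t2 |02|02|6a|00|00|67|ce|4d|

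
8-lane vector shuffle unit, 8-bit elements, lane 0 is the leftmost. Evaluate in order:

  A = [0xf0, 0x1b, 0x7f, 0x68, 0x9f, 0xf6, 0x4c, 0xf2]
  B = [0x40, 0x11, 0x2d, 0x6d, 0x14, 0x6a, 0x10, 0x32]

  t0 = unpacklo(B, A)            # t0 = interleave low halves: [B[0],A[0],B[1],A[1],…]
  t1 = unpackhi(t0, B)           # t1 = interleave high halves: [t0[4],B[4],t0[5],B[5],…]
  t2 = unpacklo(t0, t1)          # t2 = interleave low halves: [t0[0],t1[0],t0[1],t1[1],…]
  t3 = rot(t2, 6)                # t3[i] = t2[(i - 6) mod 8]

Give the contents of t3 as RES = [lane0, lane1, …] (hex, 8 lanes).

RES = [ 0xf0  0x14  0x11  0x7f  0x1b  0x6a  0x40  0x2d ]

t0 = [0x40, 0xf0, 0x11, 0x1b, 0x2d, 0x7f, 0x6d, 0x68]
t1 = [0x2d, 0x14, 0x7f, 0x6a, 0x6d, 0x10, 0x68, 0x32]
t2 = [0x40, 0x2d, 0xf0, 0x14, 0x11, 0x7f, 0x1b, 0x6a]
t3 = [0xf0, 0x14, 0x11, 0x7f, 0x1b, 0x6a, 0x40, 0x2d]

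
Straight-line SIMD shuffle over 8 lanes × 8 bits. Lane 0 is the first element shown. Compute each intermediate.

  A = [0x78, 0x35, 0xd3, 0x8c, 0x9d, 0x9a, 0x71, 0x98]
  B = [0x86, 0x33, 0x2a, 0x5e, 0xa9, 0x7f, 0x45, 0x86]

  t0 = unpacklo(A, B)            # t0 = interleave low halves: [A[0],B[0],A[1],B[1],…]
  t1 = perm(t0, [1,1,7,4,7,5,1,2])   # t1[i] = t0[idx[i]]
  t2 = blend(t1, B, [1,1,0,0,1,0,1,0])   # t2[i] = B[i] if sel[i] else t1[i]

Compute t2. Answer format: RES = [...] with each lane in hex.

RES = [ 0x86  0x33  0x5e  0xd3  0xa9  0x2a  0x45  0x35 ]

t0 = [0x78, 0x86, 0x35, 0x33, 0xd3, 0x2a, 0x8c, 0x5e]
t1 = [0x86, 0x86, 0x5e, 0xd3, 0x5e, 0x2a, 0x86, 0x35]
t2 = [0x86, 0x33, 0x5e, 0xd3, 0xa9, 0x2a, 0x45, 0x35]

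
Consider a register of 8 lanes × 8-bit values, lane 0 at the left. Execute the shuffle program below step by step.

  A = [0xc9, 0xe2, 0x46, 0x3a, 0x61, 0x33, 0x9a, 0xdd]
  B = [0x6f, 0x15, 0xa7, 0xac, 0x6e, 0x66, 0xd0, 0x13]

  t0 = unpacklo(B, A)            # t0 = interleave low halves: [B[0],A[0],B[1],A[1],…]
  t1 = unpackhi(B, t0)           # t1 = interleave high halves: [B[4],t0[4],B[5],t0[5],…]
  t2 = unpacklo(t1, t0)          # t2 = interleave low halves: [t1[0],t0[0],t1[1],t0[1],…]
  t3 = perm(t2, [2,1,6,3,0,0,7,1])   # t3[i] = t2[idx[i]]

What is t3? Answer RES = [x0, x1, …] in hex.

RES = [ 0xa7  0x6f  0x46  0xc9  0x6e  0x6e  0xe2  0x6f ]

t0 = [0x6f, 0xc9, 0x15, 0xe2, 0xa7, 0x46, 0xac, 0x3a]
t1 = [0x6e, 0xa7, 0x66, 0x46, 0xd0, 0xac, 0x13, 0x3a]
t2 = [0x6e, 0x6f, 0xa7, 0xc9, 0x66, 0x15, 0x46, 0xe2]
t3 = [0xa7, 0x6f, 0x46, 0xc9, 0x6e, 0x6e, 0xe2, 0x6f]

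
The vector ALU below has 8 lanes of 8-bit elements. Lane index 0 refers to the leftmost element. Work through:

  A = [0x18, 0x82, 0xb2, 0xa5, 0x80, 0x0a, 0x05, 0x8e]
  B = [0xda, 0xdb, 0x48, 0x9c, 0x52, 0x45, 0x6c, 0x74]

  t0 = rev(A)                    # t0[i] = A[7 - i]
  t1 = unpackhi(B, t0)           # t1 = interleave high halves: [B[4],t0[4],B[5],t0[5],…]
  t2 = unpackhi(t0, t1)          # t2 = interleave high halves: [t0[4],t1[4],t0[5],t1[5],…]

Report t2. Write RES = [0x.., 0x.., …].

RES = [ 0xa5  0x6c  0xb2  0x82  0x82  0x74  0x18  0x18 ]

t0 = [0x8e, 0x05, 0x0a, 0x80, 0xa5, 0xb2, 0x82, 0x18]
t1 = [0x52, 0xa5, 0x45, 0xb2, 0x6c, 0x82, 0x74, 0x18]
t2 = [0xa5, 0x6c, 0xb2, 0x82, 0x82, 0x74, 0x18, 0x18]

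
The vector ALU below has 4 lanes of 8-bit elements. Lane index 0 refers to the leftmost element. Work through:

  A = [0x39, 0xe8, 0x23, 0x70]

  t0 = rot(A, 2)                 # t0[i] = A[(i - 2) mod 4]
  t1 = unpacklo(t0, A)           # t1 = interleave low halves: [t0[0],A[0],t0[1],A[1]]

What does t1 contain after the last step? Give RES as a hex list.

RES = [0x23, 0x39, 0x70, 0xe8]

t0 = [0x23, 0x70, 0x39, 0xe8]
t1 = [0x23, 0x39, 0x70, 0xe8]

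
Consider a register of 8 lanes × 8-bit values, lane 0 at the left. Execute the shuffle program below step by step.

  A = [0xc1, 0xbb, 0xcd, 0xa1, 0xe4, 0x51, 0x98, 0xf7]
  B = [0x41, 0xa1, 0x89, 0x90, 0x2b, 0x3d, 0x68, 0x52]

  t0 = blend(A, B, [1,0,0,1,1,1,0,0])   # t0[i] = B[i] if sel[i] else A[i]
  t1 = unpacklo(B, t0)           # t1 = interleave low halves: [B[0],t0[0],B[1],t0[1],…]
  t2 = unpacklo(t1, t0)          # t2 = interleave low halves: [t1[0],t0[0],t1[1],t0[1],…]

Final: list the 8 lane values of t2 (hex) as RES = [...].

RES = [ 0x41  0x41  0x41  0xbb  0xa1  0xcd  0xbb  0x90 ]

→ t0 |41|bb|cd|90|2b|3d|98|f7|
→ t1 |41|41|a1|bb|89|cd|90|90|
→ t2 |41|41|41|bb|a1|cd|bb|90|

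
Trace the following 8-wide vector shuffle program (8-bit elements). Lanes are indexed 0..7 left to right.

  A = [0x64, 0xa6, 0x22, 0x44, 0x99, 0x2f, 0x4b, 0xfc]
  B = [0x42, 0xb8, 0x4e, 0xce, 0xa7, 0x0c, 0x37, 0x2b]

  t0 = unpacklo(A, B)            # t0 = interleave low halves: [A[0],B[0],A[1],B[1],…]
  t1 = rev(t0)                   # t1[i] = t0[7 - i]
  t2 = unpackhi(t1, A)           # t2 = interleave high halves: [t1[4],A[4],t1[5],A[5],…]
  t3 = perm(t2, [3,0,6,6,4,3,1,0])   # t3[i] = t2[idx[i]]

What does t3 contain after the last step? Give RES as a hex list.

→ t0 |64|42|a6|b8|22|4e|44|ce|
→ t1 |ce|44|4e|22|b8|a6|42|64|
→ t2 |b8|99|a6|2f|42|4b|64|fc|
→ t3 |2f|b8|64|64|42|2f|99|b8|

RES = [ 0x2f  0xb8  0x64  0x64  0x42  0x2f  0x99  0xb8 ]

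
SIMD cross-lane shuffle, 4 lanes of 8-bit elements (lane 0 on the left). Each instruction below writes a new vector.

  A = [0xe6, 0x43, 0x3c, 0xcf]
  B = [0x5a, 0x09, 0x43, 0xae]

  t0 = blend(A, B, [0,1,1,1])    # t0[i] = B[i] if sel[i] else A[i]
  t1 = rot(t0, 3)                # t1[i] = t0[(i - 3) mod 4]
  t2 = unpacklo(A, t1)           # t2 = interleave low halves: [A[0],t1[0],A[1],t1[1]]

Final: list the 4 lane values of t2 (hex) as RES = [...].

RES = [0xe6, 0x09, 0x43, 0x43]

t0 = [0xe6, 0x09, 0x43, 0xae]
t1 = [0x09, 0x43, 0xae, 0xe6]
t2 = [0xe6, 0x09, 0x43, 0x43]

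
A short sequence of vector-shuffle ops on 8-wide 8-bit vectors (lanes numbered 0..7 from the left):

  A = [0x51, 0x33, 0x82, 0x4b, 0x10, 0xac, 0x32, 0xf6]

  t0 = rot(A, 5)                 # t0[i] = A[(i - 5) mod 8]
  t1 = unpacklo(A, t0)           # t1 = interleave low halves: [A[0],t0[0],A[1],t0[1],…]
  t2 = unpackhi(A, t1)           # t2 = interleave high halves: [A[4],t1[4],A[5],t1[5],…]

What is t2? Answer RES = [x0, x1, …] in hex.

  t0: 4b 10 ac 32 f6 51 33 82
  t1: 51 4b 33 10 82 ac 4b 32
  t2: 10 82 ac ac 32 4b f6 32

RES = [0x10, 0x82, 0xac, 0xac, 0x32, 0x4b, 0xf6, 0x32]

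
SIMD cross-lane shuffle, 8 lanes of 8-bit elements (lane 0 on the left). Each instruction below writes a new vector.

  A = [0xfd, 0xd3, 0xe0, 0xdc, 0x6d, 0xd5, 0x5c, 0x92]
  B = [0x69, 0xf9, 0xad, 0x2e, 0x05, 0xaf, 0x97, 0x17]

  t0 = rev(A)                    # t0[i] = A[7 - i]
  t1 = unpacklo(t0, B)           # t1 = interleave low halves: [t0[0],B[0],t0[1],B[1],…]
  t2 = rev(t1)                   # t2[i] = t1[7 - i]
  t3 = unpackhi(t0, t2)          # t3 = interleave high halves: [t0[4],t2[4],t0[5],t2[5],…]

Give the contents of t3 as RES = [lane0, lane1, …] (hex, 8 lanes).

RES = [0xdc, 0xf9, 0xe0, 0x5c, 0xd3, 0x69, 0xfd, 0x92]

  t0: 92 5c d5 6d dc e0 d3 fd
  t1: 92 69 5c f9 d5 ad 6d 2e
  t2: 2e 6d ad d5 f9 5c 69 92
  t3: dc f9 e0 5c d3 69 fd 92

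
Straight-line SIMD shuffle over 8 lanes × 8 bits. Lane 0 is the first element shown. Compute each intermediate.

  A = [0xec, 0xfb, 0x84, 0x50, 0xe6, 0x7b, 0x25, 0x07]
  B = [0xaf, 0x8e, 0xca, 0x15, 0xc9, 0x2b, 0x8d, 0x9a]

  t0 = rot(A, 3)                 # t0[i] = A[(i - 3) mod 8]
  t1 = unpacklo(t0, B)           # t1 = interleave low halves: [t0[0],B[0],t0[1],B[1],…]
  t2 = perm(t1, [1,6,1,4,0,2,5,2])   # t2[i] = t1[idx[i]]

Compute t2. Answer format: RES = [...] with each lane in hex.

→ t0 |7b|25|07|ec|fb|84|50|e6|
→ t1 |7b|af|25|8e|07|ca|ec|15|
→ t2 |af|ec|af|07|7b|25|ca|25|

RES = [0xaf, 0xec, 0xaf, 0x07, 0x7b, 0x25, 0xca, 0x25]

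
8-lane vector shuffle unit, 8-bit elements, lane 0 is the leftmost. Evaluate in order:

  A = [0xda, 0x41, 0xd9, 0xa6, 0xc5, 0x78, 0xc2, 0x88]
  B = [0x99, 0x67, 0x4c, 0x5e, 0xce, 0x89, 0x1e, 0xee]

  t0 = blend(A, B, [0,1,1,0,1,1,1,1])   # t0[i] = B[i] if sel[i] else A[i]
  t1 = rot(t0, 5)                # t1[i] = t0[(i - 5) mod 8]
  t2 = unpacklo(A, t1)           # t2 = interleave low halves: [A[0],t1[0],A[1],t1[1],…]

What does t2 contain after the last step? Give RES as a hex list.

t0 = [0xda, 0x67, 0x4c, 0xa6, 0xce, 0x89, 0x1e, 0xee]
t1 = [0xa6, 0xce, 0x89, 0x1e, 0xee, 0xda, 0x67, 0x4c]
t2 = [0xda, 0xa6, 0x41, 0xce, 0xd9, 0x89, 0xa6, 0x1e]

RES = [0xda, 0xa6, 0x41, 0xce, 0xd9, 0x89, 0xa6, 0x1e]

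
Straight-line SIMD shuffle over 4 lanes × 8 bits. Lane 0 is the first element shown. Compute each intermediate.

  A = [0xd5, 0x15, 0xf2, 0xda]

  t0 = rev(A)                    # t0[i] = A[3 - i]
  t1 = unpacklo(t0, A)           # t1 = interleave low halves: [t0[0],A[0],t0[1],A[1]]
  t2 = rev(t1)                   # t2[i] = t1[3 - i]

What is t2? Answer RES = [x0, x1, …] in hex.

  t0: da f2 15 d5
  t1: da d5 f2 15
  t2: 15 f2 d5 da

RES = [0x15, 0xf2, 0xd5, 0xda]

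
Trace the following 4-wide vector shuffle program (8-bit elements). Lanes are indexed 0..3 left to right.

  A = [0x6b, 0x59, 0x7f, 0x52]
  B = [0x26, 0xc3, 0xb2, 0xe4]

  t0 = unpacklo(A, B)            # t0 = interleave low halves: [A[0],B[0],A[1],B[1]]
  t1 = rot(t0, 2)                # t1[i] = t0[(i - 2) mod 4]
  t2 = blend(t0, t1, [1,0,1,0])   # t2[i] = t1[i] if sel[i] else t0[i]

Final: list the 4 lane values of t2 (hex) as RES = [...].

RES = [ 0x59  0x26  0x6b  0xc3 ]

→ t0 |6b|26|59|c3|
→ t1 |59|c3|6b|26|
→ t2 |59|26|6b|c3|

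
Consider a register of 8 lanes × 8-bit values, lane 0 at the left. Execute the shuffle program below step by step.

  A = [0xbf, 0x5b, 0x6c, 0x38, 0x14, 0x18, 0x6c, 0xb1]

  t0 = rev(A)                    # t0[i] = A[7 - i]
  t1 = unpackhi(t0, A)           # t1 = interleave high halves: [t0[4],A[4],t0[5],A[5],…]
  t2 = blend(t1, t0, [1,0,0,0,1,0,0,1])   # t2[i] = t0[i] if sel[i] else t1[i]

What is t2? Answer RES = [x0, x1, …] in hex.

RES = [ 0xb1  0x14  0x6c  0x18  0x38  0x6c  0xbf  0xbf ]

→ t0 |b1|6c|18|14|38|6c|5b|bf|
→ t1 |38|14|6c|18|5b|6c|bf|b1|
→ t2 |b1|14|6c|18|38|6c|bf|bf|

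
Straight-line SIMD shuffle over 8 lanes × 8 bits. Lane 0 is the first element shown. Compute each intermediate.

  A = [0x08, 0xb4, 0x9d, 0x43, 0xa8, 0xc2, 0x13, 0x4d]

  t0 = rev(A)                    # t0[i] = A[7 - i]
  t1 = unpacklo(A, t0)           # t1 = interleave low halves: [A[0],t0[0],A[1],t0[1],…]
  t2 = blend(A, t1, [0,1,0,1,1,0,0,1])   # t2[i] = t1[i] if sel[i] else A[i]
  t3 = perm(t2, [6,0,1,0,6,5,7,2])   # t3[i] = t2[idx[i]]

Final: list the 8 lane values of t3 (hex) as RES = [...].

t0 = [0x4d, 0x13, 0xc2, 0xa8, 0x43, 0x9d, 0xb4, 0x08]
t1 = [0x08, 0x4d, 0xb4, 0x13, 0x9d, 0xc2, 0x43, 0xa8]
t2 = [0x08, 0x4d, 0x9d, 0x13, 0x9d, 0xc2, 0x13, 0xa8]
t3 = [0x13, 0x08, 0x4d, 0x08, 0x13, 0xc2, 0xa8, 0x9d]

RES = [ 0x13  0x08  0x4d  0x08  0x13  0xc2  0xa8  0x9d ]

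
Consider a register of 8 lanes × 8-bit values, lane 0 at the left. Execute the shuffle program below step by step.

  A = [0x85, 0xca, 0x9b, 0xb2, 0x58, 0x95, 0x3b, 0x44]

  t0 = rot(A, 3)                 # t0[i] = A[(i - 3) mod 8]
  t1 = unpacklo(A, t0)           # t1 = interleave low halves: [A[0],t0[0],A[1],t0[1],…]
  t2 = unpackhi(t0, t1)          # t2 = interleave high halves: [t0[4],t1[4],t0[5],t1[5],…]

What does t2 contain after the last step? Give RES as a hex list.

RES = [0xca, 0x9b, 0x9b, 0x44, 0xb2, 0xb2, 0x58, 0x85]

  t0: 95 3b 44 85 ca 9b b2 58
  t1: 85 95 ca 3b 9b 44 b2 85
  t2: ca 9b 9b 44 b2 b2 58 85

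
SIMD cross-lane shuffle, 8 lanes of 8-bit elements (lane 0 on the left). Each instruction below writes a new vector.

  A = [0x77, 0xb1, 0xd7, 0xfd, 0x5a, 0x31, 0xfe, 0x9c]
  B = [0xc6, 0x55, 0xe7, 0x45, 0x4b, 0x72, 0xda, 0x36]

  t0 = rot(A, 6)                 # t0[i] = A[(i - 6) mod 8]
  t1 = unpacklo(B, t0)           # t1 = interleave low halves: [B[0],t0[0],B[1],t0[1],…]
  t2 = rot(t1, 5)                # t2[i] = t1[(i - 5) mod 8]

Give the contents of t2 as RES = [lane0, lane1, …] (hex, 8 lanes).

  t0: d7 fd 5a 31 fe 9c 77 b1
  t1: c6 d7 55 fd e7 5a 45 31
  t2: fd e7 5a 45 31 c6 d7 55

RES = [0xfd, 0xe7, 0x5a, 0x45, 0x31, 0xc6, 0xd7, 0x55]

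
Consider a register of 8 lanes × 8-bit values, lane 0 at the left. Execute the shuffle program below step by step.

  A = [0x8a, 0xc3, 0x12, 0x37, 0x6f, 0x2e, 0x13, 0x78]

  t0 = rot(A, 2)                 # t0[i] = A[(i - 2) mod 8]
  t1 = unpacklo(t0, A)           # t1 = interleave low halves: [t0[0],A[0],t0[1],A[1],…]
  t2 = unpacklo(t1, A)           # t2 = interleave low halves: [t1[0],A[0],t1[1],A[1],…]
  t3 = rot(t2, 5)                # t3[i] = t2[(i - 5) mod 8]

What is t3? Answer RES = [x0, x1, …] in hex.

RES = [ 0xc3  0x78  0x12  0xc3  0x37  0x13  0x8a  0x8a ]

t0 = [0x13, 0x78, 0x8a, 0xc3, 0x12, 0x37, 0x6f, 0x2e]
t1 = [0x13, 0x8a, 0x78, 0xc3, 0x8a, 0x12, 0xc3, 0x37]
t2 = [0x13, 0x8a, 0x8a, 0xc3, 0x78, 0x12, 0xc3, 0x37]
t3 = [0xc3, 0x78, 0x12, 0xc3, 0x37, 0x13, 0x8a, 0x8a]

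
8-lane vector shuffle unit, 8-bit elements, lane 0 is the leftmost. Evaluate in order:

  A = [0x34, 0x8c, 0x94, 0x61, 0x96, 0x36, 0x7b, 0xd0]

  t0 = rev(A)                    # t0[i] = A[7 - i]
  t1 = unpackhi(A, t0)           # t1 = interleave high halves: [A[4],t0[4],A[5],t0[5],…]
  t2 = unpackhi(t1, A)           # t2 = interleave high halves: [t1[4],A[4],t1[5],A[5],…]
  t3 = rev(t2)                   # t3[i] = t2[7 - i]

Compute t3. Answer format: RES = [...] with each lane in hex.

RES = [0xd0, 0x34, 0x7b, 0xd0, 0x36, 0x8c, 0x96, 0x7b]

t0 = [0xd0, 0x7b, 0x36, 0x96, 0x61, 0x94, 0x8c, 0x34]
t1 = [0x96, 0x61, 0x36, 0x94, 0x7b, 0x8c, 0xd0, 0x34]
t2 = [0x7b, 0x96, 0x8c, 0x36, 0xd0, 0x7b, 0x34, 0xd0]
t3 = [0xd0, 0x34, 0x7b, 0xd0, 0x36, 0x8c, 0x96, 0x7b]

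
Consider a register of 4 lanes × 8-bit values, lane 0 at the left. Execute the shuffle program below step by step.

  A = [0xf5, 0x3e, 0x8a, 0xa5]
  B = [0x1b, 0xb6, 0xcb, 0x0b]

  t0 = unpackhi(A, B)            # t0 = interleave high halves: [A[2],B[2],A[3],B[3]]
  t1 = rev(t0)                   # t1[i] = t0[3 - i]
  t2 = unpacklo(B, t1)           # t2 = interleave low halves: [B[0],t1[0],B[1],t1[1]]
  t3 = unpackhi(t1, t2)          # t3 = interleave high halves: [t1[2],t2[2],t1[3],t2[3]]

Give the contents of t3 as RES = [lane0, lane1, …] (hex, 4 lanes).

t0 = [0x8a, 0xcb, 0xa5, 0x0b]
t1 = [0x0b, 0xa5, 0xcb, 0x8a]
t2 = [0x1b, 0x0b, 0xb6, 0xa5]
t3 = [0xcb, 0xb6, 0x8a, 0xa5]

RES = [ 0xcb  0xb6  0x8a  0xa5 ]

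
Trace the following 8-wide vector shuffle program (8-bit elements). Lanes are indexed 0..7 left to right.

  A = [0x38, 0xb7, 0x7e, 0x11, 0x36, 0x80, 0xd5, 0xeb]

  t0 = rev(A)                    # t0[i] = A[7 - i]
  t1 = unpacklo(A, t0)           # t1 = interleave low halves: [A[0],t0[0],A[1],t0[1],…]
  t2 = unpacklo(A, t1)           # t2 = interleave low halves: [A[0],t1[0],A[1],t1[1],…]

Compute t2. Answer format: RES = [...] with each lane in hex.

  t0: eb d5 80 36 11 7e b7 38
  t1: 38 eb b7 d5 7e 80 11 36
  t2: 38 38 b7 eb 7e b7 11 d5

RES = [0x38, 0x38, 0xb7, 0xeb, 0x7e, 0xb7, 0x11, 0xd5]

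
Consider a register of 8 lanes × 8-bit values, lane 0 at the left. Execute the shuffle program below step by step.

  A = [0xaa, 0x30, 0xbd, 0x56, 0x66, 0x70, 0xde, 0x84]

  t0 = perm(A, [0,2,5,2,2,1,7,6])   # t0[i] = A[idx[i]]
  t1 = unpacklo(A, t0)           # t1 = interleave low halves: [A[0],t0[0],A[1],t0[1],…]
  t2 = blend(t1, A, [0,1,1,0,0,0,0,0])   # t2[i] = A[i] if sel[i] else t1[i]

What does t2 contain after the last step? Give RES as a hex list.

RES = [ 0xaa  0x30  0xbd  0xbd  0xbd  0x70  0x56  0xbd ]

→ t0 |aa|bd|70|bd|bd|30|84|de|
→ t1 |aa|aa|30|bd|bd|70|56|bd|
→ t2 |aa|30|bd|bd|bd|70|56|bd|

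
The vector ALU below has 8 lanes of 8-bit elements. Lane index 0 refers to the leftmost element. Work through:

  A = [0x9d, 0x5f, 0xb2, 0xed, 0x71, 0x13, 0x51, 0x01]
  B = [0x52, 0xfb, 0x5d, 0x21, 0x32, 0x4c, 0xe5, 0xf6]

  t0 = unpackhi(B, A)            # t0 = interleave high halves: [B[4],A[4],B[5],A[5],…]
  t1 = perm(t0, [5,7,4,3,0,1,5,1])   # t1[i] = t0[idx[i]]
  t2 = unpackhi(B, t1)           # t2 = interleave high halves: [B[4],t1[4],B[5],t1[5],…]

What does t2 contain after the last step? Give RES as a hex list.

→ t0 |32|71|4c|13|e5|51|f6|01|
→ t1 |51|01|e5|13|32|71|51|71|
→ t2 |32|32|4c|71|e5|51|f6|71|

RES = [0x32, 0x32, 0x4c, 0x71, 0xe5, 0x51, 0xf6, 0x71]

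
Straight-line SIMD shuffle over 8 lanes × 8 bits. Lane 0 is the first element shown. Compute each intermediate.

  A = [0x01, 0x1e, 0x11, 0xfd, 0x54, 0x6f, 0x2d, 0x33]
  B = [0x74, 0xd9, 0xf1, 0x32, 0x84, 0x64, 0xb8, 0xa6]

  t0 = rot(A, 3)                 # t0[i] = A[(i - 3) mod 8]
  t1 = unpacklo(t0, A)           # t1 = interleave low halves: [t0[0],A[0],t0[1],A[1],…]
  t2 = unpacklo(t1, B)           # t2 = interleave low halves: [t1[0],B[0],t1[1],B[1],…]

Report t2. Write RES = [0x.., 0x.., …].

  t0: 6f 2d 33 01 1e 11 fd 54
  t1: 6f 01 2d 1e 33 11 01 fd
  t2: 6f 74 01 d9 2d f1 1e 32

RES = [0x6f, 0x74, 0x01, 0xd9, 0x2d, 0xf1, 0x1e, 0x32]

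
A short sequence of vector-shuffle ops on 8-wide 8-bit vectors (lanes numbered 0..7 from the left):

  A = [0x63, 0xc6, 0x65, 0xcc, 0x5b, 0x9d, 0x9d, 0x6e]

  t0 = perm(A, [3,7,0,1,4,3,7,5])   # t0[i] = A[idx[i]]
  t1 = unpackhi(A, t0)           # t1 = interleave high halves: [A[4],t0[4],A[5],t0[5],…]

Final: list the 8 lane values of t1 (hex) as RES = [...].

RES = [ 0x5b  0x5b  0x9d  0xcc  0x9d  0x6e  0x6e  0x9d ]

  t0: cc 6e 63 c6 5b cc 6e 9d
  t1: 5b 5b 9d cc 9d 6e 6e 9d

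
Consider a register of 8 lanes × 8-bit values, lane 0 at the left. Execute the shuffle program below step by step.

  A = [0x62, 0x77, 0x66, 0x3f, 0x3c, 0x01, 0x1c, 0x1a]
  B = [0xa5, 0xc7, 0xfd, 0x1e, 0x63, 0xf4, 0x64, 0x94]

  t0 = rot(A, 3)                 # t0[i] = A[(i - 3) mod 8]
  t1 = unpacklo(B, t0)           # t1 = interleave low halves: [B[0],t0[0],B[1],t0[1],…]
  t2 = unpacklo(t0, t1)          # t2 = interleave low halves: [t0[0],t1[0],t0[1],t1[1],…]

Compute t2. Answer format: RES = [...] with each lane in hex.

RES = [ 0x01  0xa5  0x1c  0x01  0x1a  0xc7  0x62  0x1c ]

  t0: 01 1c 1a 62 77 66 3f 3c
  t1: a5 01 c7 1c fd 1a 1e 62
  t2: 01 a5 1c 01 1a c7 62 1c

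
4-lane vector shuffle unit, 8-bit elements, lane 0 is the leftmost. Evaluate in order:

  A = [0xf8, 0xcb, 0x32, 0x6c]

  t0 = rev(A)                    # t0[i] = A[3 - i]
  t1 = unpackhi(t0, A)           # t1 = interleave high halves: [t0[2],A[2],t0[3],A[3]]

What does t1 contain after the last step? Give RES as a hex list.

RES = [ 0xcb  0x32  0xf8  0x6c ]

→ t0 |6c|32|cb|f8|
→ t1 |cb|32|f8|6c|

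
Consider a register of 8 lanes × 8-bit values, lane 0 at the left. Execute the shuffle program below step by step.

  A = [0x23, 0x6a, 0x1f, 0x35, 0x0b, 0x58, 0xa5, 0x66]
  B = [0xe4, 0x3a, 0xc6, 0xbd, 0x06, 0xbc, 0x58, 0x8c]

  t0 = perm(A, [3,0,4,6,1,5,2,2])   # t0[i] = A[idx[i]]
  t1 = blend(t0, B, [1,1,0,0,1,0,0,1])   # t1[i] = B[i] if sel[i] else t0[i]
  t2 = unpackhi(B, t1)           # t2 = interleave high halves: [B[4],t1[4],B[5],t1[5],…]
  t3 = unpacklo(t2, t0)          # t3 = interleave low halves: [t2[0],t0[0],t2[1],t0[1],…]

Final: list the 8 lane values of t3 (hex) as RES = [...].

→ t0 |35|23|0b|a5|6a|58|1f|1f|
→ t1 |e4|3a|0b|a5|06|58|1f|8c|
→ t2 |06|06|bc|58|58|1f|8c|8c|
→ t3 |06|35|06|23|bc|0b|58|a5|

RES = [ 0x06  0x35  0x06  0x23  0xbc  0x0b  0x58  0xa5 ]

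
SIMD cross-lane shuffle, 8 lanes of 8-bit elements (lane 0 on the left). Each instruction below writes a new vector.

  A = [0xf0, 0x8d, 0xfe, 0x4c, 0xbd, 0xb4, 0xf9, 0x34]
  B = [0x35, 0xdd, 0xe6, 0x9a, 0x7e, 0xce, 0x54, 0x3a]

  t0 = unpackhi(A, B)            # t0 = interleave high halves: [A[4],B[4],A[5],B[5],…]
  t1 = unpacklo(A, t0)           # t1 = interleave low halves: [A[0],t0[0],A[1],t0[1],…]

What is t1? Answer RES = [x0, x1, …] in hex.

RES = [ 0xf0  0xbd  0x8d  0x7e  0xfe  0xb4  0x4c  0xce ]

  t0: bd 7e b4 ce f9 54 34 3a
  t1: f0 bd 8d 7e fe b4 4c ce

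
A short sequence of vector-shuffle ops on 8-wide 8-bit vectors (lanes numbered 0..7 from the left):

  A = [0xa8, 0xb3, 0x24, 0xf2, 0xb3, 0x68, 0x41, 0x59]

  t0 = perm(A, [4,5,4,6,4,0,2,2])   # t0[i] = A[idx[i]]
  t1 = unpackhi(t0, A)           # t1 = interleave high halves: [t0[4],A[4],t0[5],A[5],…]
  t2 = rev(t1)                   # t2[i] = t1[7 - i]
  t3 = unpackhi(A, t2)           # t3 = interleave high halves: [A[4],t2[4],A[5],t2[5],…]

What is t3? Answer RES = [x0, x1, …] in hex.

RES = [ 0xb3  0x68  0x68  0xa8  0x41  0xb3  0x59  0xb3 ]

t0 = [0xb3, 0x68, 0xb3, 0x41, 0xb3, 0xa8, 0x24, 0x24]
t1 = [0xb3, 0xb3, 0xa8, 0x68, 0x24, 0x41, 0x24, 0x59]
t2 = [0x59, 0x24, 0x41, 0x24, 0x68, 0xa8, 0xb3, 0xb3]
t3 = [0xb3, 0x68, 0x68, 0xa8, 0x41, 0xb3, 0x59, 0xb3]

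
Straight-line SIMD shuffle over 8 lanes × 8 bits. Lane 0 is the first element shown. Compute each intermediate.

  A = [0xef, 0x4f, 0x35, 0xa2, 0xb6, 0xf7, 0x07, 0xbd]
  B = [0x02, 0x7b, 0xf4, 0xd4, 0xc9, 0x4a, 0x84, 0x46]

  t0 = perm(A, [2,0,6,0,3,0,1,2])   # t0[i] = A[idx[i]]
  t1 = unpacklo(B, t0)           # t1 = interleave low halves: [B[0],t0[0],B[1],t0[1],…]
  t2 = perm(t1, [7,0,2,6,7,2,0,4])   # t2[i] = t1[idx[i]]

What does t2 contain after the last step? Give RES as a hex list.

RES = [ 0xef  0x02  0x7b  0xd4  0xef  0x7b  0x02  0xf4 ]

→ t0 |35|ef|07|ef|a2|ef|4f|35|
→ t1 |02|35|7b|ef|f4|07|d4|ef|
→ t2 |ef|02|7b|d4|ef|7b|02|f4|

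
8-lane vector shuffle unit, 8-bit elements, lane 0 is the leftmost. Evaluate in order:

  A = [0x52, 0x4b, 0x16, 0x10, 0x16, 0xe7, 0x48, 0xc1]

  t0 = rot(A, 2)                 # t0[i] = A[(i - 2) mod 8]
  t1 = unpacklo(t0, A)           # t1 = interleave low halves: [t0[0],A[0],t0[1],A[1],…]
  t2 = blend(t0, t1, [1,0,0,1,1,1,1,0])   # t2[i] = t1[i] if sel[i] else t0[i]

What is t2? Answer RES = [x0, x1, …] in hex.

RES = [ 0x48  0xc1  0x52  0x4b  0x52  0x16  0x4b  0xe7 ]

  t0: 48 c1 52 4b 16 10 16 e7
  t1: 48 52 c1 4b 52 16 4b 10
  t2: 48 c1 52 4b 52 16 4b e7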